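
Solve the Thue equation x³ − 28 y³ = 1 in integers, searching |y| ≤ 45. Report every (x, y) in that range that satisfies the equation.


The equation is x³ - 28y³ = 1. For fixed y, x³ = 28·y³ + 1, so a solution requires the RHS to be a perfect cube.
Strategy: iterate y from -45 to 45, compute RHS = 28·y³ + 1, and check whether it is a (positive or negative) perfect cube.
Check small values of y:
  y = 0: RHS = 1 = (1)³ ⇒ x = 1 works.
  y = 1: RHS = 29 is not a perfect cube.
  y = -1: RHS = -27 = (-3)³ ⇒ x = -3 works.
  y = 2: RHS = 225 is not a perfect cube.
  y = -2: RHS = -223 is not a perfect cube.
  y = 3: RHS = 757 is not a perfect cube.
  y = -3: RHS = -755 is not a perfect cube.
Continuing the search up to |y| = 45 finds no further solutions beyond those listed.
Collected solutions: (1, 0), (-3, -1).

Solutions (with |y| ≤ 45): (1, 0), (-3, -1).


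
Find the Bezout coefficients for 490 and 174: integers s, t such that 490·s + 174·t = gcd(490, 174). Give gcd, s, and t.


Euclidean algorithm on (490, 174) — divide until remainder is 0:
  490 = 2 · 174 + 142
  174 = 1 · 142 + 32
  142 = 4 · 32 + 14
  32 = 2 · 14 + 4
  14 = 3 · 4 + 2
  4 = 2 · 2 + 0
gcd(490, 174) = 2.
Track Bezout coefficients alongside the remainders: start with r₀ = 490 = a·1 + b·0 (s = 1, t = 0) and r₁ = 174 = a·0 + b·1 (s = 0, t = 1); each new remainder r_{k+1} = r_{k-1} − q_k·r_k inherits s_{k+1} = s_{k-1} − q_k·s_k, t_{k+1} = t_{k-1} − q_k·t_k, so r_k = a·s_k + b·t_k at every step:
  q = 2: r = 142, s = 1 − 2·0 = 1, t = 0 − 2·1 = -2  (check: 490·1 + 174·(-2) = 142)
  q = 1: r = 32, s = 0 − 1·1 = -1, t = 1 − 1·(-2) = 3  (check: 490·(-1) + 174·3 = 32)
  q = 4: r = 14, s = 1 − 4·(-1) = 5, t = -2 − 4·3 = -14  (check: 490·5 + 174·(-14) = 14)
  q = 2: r = 4, s = -1 − 2·5 = -11, t = 3 − 2·(-14) = 31  (check: 490·(-11) + 174·31 = 4)
  q = 3: r = 2, s = 5 − 3·(-11) = 38, t = -14 − 3·31 = -107  (check: 490·38 + 174·(-107) = 2)
The row with r = 2 (the gcd) gives the Bezout coefficients s = 38, t = -107.
Result: 490 · (38) + 174 · (-107) = 2.

gcd(490, 174) = 2; s = 38, t = -107 (check: 490·38 + 174·(-107) = 2).


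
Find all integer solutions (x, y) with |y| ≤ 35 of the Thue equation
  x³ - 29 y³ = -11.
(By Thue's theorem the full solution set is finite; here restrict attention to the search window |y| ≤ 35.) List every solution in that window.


The equation is x³ - 29y³ = -11. For fixed y, x³ = 29·y³ − 11, so a solution requires the RHS to be a perfect cube.
Strategy: iterate y from -35 to 35, compute RHS = 29·y³ − 11, and check whether it is a (positive or negative) perfect cube.
Check small values of y:
  y = 0: RHS = -11 is not a perfect cube.
  y = 1: RHS = 18 is not a perfect cube.
  y = -1: RHS = -40 is not a perfect cube.
  y = 2: RHS = 221 is not a perfect cube.
  y = -2: RHS = -243 is not a perfect cube.
  y = 3: RHS = 772 is not a perfect cube.
  y = -3: RHS = -794 is not a perfect cube.
Continuing the search up to |y| = 35 finds no solutions either.
No (x, y) in the scanned range satisfies the equation.

No integer solutions with |y| ≤ 35.


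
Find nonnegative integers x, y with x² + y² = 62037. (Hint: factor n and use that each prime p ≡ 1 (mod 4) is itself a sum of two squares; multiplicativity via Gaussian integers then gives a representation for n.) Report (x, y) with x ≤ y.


Step 1: Factor n = 62037 = 3^2 · 61 · 113.
Step 2: Check the mod-4 condition on each prime factor: 3 ≡ 3 (mod 4), exponent 2 (must be even); 61 ≡ 1 (mod 4), exponent 1; 113 ≡ 1 (mod 4), exponent 1.
All primes ≡ 3 (mod 4) appear to even exponent (or don't appear), so by the two-squares theorem n IS expressible as a sum of two squares.
Step 3: Build a representation. Group n = k² · m with k = 3 and m = 61 · 113 = 6893 (a product of primes ≡ 1 (mod 4)); a representation of m scales to one of n via (k·x)² + (k·y)² = k²(x² + y²). Each prime p ≡ 1 (mod 4) is itself a sum of two squares; find a² by testing p − a² for a perfect square:
  61: 61 − 1² = 60, 61 − 2² = 57, 61 − 3² = 52, 61 − 4² = 45, 61 − 5² = 36 = 6² ⇒ 61 = 5² + 6².
  113: 113 − 1² = 112, 113 − 2² = 109, 113 − 3² = 104, 113 − 4² = 97, 113 − 5² = 88, 113 − 6² = 77, 113 − 7² = 64 = 8² ⇒ 113 = 7² + 8².
  Combine using the Brahmagupta–Fibonacci identity (a² + b²)(c² + d²) = (ac − bd)² + (ad + bc)² = (ac + bd)² + (ad − bc)²:
  61 · 113 = 6893: from (5² + 6²)(7² + 8²), take (5·7 − 6·8, 5·8 + 6·7) = (35 − 48, 40 + 42) = (-13, 82); dropping signs (only squares matter) gives (13, 82); check 13² + 82² = 169 + 6724 = 6893 ✓.
  Scale by k = 3: (3·13, 3·82) = (39, 246).
Step 4: Order so x ≤ y and verify: 39² + 246² = 1521 + 60516 = 62037 = n. ✓

n = 62037 = 39² + 246² (one valid representation with x ≤ y).


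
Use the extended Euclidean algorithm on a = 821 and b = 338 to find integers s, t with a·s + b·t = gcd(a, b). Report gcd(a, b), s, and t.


Euclidean algorithm on (821, 338) — divide until remainder is 0:
  821 = 2 · 338 + 145
  338 = 2 · 145 + 48
  145 = 3 · 48 + 1
  48 = 48 · 1 + 0
gcd(821, 338) = 1.
Track Bezout coefficients alongside the remainders: start with r₀ = 821 = a·1 + b·0 (s = 1, t = 0) and r₁ = 338 = a·0 + b·1 (s = 0, t = 1); each new remainder r_{k+1} = r_{k-1} − q_k·r_k inherits s_{k+1} = s_{k-1} − q_k·s_k, t_{k+1} = t_{k-1} − q_k·t_k, so r_k = a·s_k + b·t_k at every step:
  q = 2: r = 145, s = 1 − 2·0 = 1, t = 0 − 2·1 = -2  (check: 821·1 + 338·(-2) = 145)
  q = 2: r = 48, s = 0 − 2·1 = -2, t = 1 − 2·(-2) = 5  (check: 821·(-2) + 338·5 = 48)
  q = 3: r = 1, s = 1 − 3·(-2) = 7, t = -2 − 3·5 = -17  (check: 821·7 + 338·(-17) = 1)
The row with r = 1 (the gcd) gives the Bezout coefficients s = 7, t = -17.
Result: 821 · (7) + 338 · (-17) = 1.

gcd(821, 338) = 1; s = 7, t = -17 (check: 821·7 + 338·(-17) = 1).


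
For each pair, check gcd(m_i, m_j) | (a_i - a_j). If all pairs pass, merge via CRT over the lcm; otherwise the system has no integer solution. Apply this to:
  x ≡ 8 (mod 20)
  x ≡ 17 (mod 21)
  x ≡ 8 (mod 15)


Moduli 20, 21, 15 are not pairwise coprime, so CRT works modulo lcm(m_i) when all pairwise compatibility conditions hold.
Pairwise compatibility: gcd(m_i, m_j) must divide a_i - a_j for every pair.
Merge one congruence at a time:
  Start: x ≡ 8 (mod 20).
  Combine with x ≡ 17 (mod 21): gcd(20, 21) = 1; 17 - 8 = 9, which IS divisible by 1, so compatible.
    Write x = 8 + 20·t and substitute into x ≡ 17 (mod 21): 20·t ≡ 17 − 8 = 9 (mod 21).
    The inverse of 20 mod 21 is 20 (since 20·20 = 400 = 19·21 + 1), so t ≡ 20·9 = 180 ≡ 12 (mod 21).
    Then x = 8 + 20·12 = 248, valid modulo lcm(20, 21) = 420: x ≡ 248 (mod 420).
  Combine with x ≡ 8 (mod 15): gcd(420, 15) = 15; 8 - 248 = -240, which IS divisible by 15, so compatible.
    Write x = 248 + 420·t and substitute into x ≡ 8 (mod 15): 420·t ≡ 8 − 248 = -240 (mod 15).
    Divide the congruence (and modulus) by g = 15: 28·t ≡ -16 (mod 1).
    Modulo 1 every t works; take t = 0.
    Then x = 248 + 420·0 = 248, valid modulo lcm(420, 15) = 420: x ≡ 248 (mod 420).
Verify: 248 mod 20 = 8, 248 mod 21 = 17, 248 mod 15 = 8.

x ≡ 248 (mod 420).


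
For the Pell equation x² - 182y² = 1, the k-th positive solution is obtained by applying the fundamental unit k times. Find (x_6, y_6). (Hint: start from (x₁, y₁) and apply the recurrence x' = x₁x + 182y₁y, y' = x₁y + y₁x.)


Step 1: Find the fundamental solution (x₁, y₁) of x² - 182y² = 1.
  Expand √182 as a continued fraction. a₀ = ⌊√182⌋ = 13; iterate m_{k+1} = d_k·a_k − m_k, d_{k+1} = (182 − m_{k+1}²)/d_k, a_{k+1} = ⌊(a₀ + m_{k+1})/d_{k+1}⌋ (starting m₀ = 0, d₀ = 1), with convergents p_k = a_k·p_{k-1} + p_{k-2}, q_k = a_k·q_{k-1} + q_{k-2} (p₋₁ = 1, q₋₁ = 0):
  k = 0: a₀ = 13; p₀/q₀ = 13/1; p₀² − 182·q₀² = 169 − 182 = -13.
  k = 1: m = 13, d = 13, a = ⌊(13 + 13)/13⌋ = 2; p/q = (2·13 + 1)/(2·1 + 0) = 27/2; p² − 182·q² = 729 − 728 = 1.
  The first convergent with p² − 182·q² = 1 gives the fundamental solution (x₁, y₁) = (27, 2).
Step 2: Apply the recurrence (x_{n+1}, y_{n+1}) = (x₁x_n + 182y₁y_n, x₁y_n + y₁x_n) repeatedly.
  From (x_1, y_1) = (27, 2): x_2 = 27·27 + 182·2·2 = 1457; y_2 = 27·2 + 2·27 = 108.
  From (x_2, y_2) = (1457, 108): x_3 = 27·1457 + 182·2·108 = 78651; y_3 = 27·108 + 2·1457 = 5830.
  From (x_3, y_3) = (78651, 5830): x_4 = 27·78651 + 182·2·5830 = 4245697; y_4 = 27·5830 + 2·78651 = 314712.
  From (x_4, y_4) = (4245697, 314712): x_5 = 27·4245697 + 182·2·314712 = 229188987; y_5 = 27·314712 + 2·4245697 = 16988618.
  From (x_5, y_5) = (229188987, 16988618): x_6 = 27·229188987 + 182·2·16988618 = 12371959601; y_6 = 27·16988618 + 2·229188987 = 917070660.
Step 3: Verify x_6² - 182·y_6² = 153065384368776079201 - 153065384368776079200 = 1 (should be 1). ✓

(x_1, y_1) = (27, 2); (x_6, y_6) = (12371959601, 917070660).


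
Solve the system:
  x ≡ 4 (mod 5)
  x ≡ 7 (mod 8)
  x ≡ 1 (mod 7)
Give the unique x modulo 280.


Moduli 5, 8, 7 are pairwise coprime; by CRT there is a unique solution modulo M = 5 · 8 · 7 = 280.
Solve pairwise, accumulating the modulus:
  Start with x ≡ 4 (mod 5).
  Combine with x ≡ 7 (mod 8): since gcd(5, 8) = 1, we get a unique residue mod 40.
    Write x = 4 + 5·t and substitute into x ≡ 7 (mod 8): 5·t ≡ 7 − 4 = 3 (mod 8).
    The inverse of 5 mod 8 is 5 (since 5·5 = 25 = 3·8 + 1), so t ≡ 5·3 = 15 ≡ 7 (mod 8).
    Then x = 4 + 5·7 = 39, valid modulo lcm(5, 8) = 40: x ≡ 39 (mod 40).
  Combine with x ≡ 1 (mod 7): since gcd(40, 7) = 1, we get a unique residue mod 280.
    Write x = 39 + 40·t and substitute into x ≡ 1 (mod 7): 40·t ≡ 1 − 39 = -38 (mod 7).
    Reduce coefficients mod 7: 5·t ≡ 4 (mod 7).
    The inverse of 5 mod 7 is 3 (since 5·3 = 15 = 2·7 + 1), so t ≡ 3·4 = 12 ≡ 5 (mod 7).
    Then x = 39 + 40·5 = 239, valid modulo lcm(40, 7) = 280: x ≡ 239 (mod 280).
Verify: 239 mod 5 = 4 ✓, 239 mod 8 = 7 ✓, 239 mod 7 = 1 ✓.

x ≡ 239 (mod 280).


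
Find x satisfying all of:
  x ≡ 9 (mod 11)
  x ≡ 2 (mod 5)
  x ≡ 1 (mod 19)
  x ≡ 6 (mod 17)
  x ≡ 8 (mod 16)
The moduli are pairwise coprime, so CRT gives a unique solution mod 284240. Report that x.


Product of moduli M = 11 · 5 · 19 · 17 · 16 = 284240.
Merge one congruence at a time:
  Start: x ≡ 9 (mod 11).
  Combine with x ≡ 2 (mod 5); new modulus lcm = 55.
    Write x = 9 + 11·t and substitute into x ≡ 2 (mod 5): 11·t ≡ 2 − 9 = -7 (mod 5).
    Reduce coefficients mod 5: 1·t ≡ 3 (mod 5).
    So t ≡ 3 (mod 5).
    Then x = 9 + 11·3 = 42, valid modulo lcm(11, 5) = 55: x ≡ 42 (mod 55).
  Combine with x ≡ 1 (mod 19); new modulus lcm = 1045.
    Write x = 42 + 55·t and substitute into x ≡ 1 (mod 19): 55·t ≡ 1 − 42 = -41 (mod 19).
    Reduce coefficients mod 19: 17·t ≡ 16 (mod 19).
    The inverse of 17 mod 19 is 9 (since 17·9 = 153 = 8·19 + 1), so t ≡ 9·16 = 144 ≡ 11 (mod 19).
    Then x = 42 + 55·11 = 647, valid modulo lcm(55, 19) = 1045: x ≡ 647 (mod 1045).
  Combine with x ≡ 6 (mod 17); new modulus lcm = 17765.
    Write x = 647 + 1045·t and substitute into x ≡ 6 (mod 17): 1045·t ≡ 6 − 647 = -641 (mod 17).
    Reduce coefficients mod 17: 8·t ≡ 5 (mod 17).
    The inverse of 8 mod 17 is 15 (since 8·15 = 120 = 7·17 + 1), so t ≡ 15·5 = 75 ≡ 7 (mod 17).
    Then x = 647 + 1045·7 = 7962, valid modulo lcm(1045, 17) = 17765: x ≡ 7962 (mod 17765).
  Combine with x ≡ 8 (mod 16); new modulus lcm = 284240.
    Write x = 7962 + 17765·t and substitute into x ≡ 8 (mod 16): 17765·t ≡ 8 − 7962 = -7954 (mod 16).
    Reduce coefficients mod 16: 5·t ≡ 14 (mod 16).
    The inverse of 5 mod 16 is 13 (since 5·13 = 65 = 4·16 + 1), so t ≡ 13·14 = 182 ≡ 6 (mod 16).
    Then x = 7962 + 17765·6 = 114552, valid modulo lcm(17765, 16) = 284240: x ≡ 114552 (mod 284240).
Verify against each original: 114552 mod 11 = 9, 114552 mod 5 = 2, 114552 mod 19 = 1, 114552 mod 17 = 6, 114552 mod 16 = 8.

x ≡ 114552 (mod 284240).


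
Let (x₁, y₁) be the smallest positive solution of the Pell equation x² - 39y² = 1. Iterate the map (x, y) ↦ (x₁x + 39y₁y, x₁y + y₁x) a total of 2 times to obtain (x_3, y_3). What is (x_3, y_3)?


Step 1: Find the fundamental solution (x₁, y₁) of x² - 39y² = 1.
  Expand √39 as a continued fraction. a₀ = ⌊√39⌋ = 6; iterate m_{k+1} = d_k·a_k − m_k, d_{k+1} = (39 − m_{k+1}²)/d_k, a_{k+1} = ⌊(a₀ + m_{k+1})/d_{k+1}⌋ (starting m₀ = 0, d₀ = 1), with convergents p_k = a_k·p_{k-1} + p_{k-2}, q_k = a_k·q_{k-1} + q_{k-2} (p₋₁ = 1, q₋₁ = 0):
  k = 0: a₀ = 6; p₀/q₀ = 6/1; p₀² − 39·q₀² = 36 − 39 = -3.
  k = 1: m = 6, d = 3, a = ⌊(6 + 6)/3⌋ = 4; p/q = (4·6 + 1)/(4·1 + 0) = 25/4; p² − 39·q² = 625 − 624 = 1.
  The first convergent with p² − 39·q² = 1 gives the fundamental solution (x₁, y₁) = (25, 4).
Step 2: Apply the recurrence (x_{n+1}, y_{n+1}) = (x₁x_n + 39y₁y_n, x₁y_n + y₁x_n) repeatedly.
  From (x_1, y_1) = (25, 4): x_2 = 25·25 + 39·4·4 = 1249; y_2 = 25·4 + 4·25 = 200.
  From (x_2, y_2) = (1249, 200): x_3 = 25·1249 + 39·4·200 = 62425; y_3 = 25·200 + 4·1249 = 9996.
Step 3: Verify x_3² - 39·y_3² = 3896880625 - 3896880624 = 1 (should be 1). ✓

(x_1, y_1) = (25, 4); (x_3, y_3) = (62425, 9996).


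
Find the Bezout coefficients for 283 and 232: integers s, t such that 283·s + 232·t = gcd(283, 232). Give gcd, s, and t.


Euclidean algorithm on (283, 232) — divide until remainder is 0:
  283 = 1 · 232 + 51
  232 = 4 · 51 + 28
  51 = 1 · 28 + 23
  28 = 1 · 23 + 5
  23 = 4 · 5 + 3
  5 = 1 · 3 + 2
  3 = 1 · 2 + 1
  2 = 2 · 1 + 0
gcd(283, 232) = 1.
Track Bezout coefficients alongside the remainders: start with r₀ = 283 = a·1 + b·0 (s = 1, t = 0) and r₁ = 232 = a·0 + b·1 (s = 0, t = 1); each new remainder r_{k+1} = r_{k-1} − q_k·r_k inherits s_{k+1} = s_{k-1} − q_k·s_k, t_{k+1} = t_{k-1} − q_k·t_k, so r_k = a·s_k + b·t_k at every step:
  q = 1: r = 51, s = 1 − 1·0 = 1, t = 0 − 1·1 = -1  (check: 283·1 + 232·(-1) = 51)
  q = 4: r = 28, s = 0 − 4·1 = -4, t = 1 − 4·(-1) = 5  (check: 283·(-4) + 232·5 = 28)
  q = 1: r = 23, s = 1 − 1·(-4) = 5, t = -1 − 1·5 = -6  (check: 283·5 + 232·(-6) = 23)
  q = 1: r = 5, s = -4 − 1·5 = -9, t = 5 − 1·(-6) = 11  (check: 283·(-9) + 232·11 = 5)
  q = 4: r = 3, s = 5 − 4·(-9) = 41, t = -6 − 4·11 = -50  (check: 283·41 + 232·(-50) = 3)
  q = 1: r = 2, s = -9 − 1·41 = -50, t = 11 − 1·(-50) = 61  (check: 283·(-50) + 232·61 = 2)
  q = 1: r = 1, s = 41 − 1·(-50) = 91, t = -50 − 1·61 = -111  (check: 283·91 + 232·(-111) = 1)
The row with r = 1 (the gcd) gives the Bezout coefficients s = 91, t = -111.
Result: 283 · (91) + 232 · (-111) = 1.

gcd(283, 232) = 1; s = 91, t = -111 (check: 283·91 + 232·(-111) = 1).


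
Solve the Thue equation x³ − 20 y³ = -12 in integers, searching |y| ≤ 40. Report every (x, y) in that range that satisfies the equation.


The equation is x³ - 20y³ = -12. For fixed y, x³ = 20·y³ − 12, so a solution requires the RHS to be a perfect cube.
Strategy: iterate y from -40 to 40, compute RHS = 20·y³ − 12, and check whether it is a (positive or negative) perfect cube.
Check small values of y:
  y = 0: RHS = -12 is not a perfect cube.
  y = 1: RHS = 8 = (2)³ ⇒ x = 2 works.
  y = -1: RHS = -32 is not a perfect cube.
  y = 2: RHS = 148 is not a perfect cube.
  y = -2: RHS = -172 is not a perfect cube.
  y = 3: RHS = 528 is not a perfect cube.
  y = -3: RHS = -552 is not a perfect cube.
Continuing the search up to |y| = 40 finds no further solutions beyond those listed.
Collected solutions: (2, 1).

Solutions (with |y| ≤ 40): (2, 1).


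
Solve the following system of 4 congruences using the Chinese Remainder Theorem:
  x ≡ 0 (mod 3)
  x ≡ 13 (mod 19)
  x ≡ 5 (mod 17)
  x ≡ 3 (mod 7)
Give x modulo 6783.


Product of moduli M = 3 · 19 · 17 · 7 = 6783.
Merge one congruence at a time:
  Start: x ≡ 0 (mod 3).
  Combine with x ≡ 13 (mod 19); new modulus lcm = 57.
    Write x = 0 + 3·t and substitute into x ≡ 13 (mod 19): 3·t ≡ 13 − 0 = 13 (mod 19).
    The inverse of 3 mod 19 is 13 (since 3·13 = 39 = 2·19 + 1), so t ≡ 13·13 = 169 ≡ 17 (mod 19).
    Then x = 0 + 3·17 = 51, valid modulo lcm(3, 19) = 57: x ≡ 51 (mod 57).
  Combine with x ≡ 5 (mod 17); new modulus lcm = 969.
    Write x = 51 + 57·t and substitute into x ≡ 5 (mod 17): 57·t ≡ 5 − 51 = -46 (mod 17).
    Reduce coefficients mod 17: 6·t ≡ 5 (mod 17).
    The inverse of 6 mod 17 is 3 (since 6·3 = 18 = 1·17 + 1), so t ≡ 3·5 = 15 ≡ 15 (mod 17).
    Then x = 51 + 57·15 = 906, valid modulo lcm(57, 17) = 969: x ≡ 906 (mod 969).
  Combine with x ≡ 3 (mod 7); new modulus lcm = 6783.
    Write x = 906 + 969·t and substitute into x ≡ 3 (mod 7): 969·t ≡ 3 − 906 = -903 (mod 7).
    Reduce coefficients mod 7: 3·t ≡ 0 (mod 7).
    The inverse of 3 mod 7 is 5 (since 3·5 = 15 = 2·7 + 1), so t ≡ 5·0 = 0 ≡ 0 (mod 7).
    Then x = 906 + 969·0 = 906, valid modulo lcm(969, 7) = 6783: x ≡ 906 (mod 6783).
Verify against each original: 906 mod 3 = 0, 906 mod 19 = 13, 906 mod 17 = 5, 906 mod 7 = 3.

x ≡ 906 (mod 6783).


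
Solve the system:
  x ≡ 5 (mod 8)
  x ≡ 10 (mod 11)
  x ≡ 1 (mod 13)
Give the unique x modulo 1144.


Moduli 8, 11, 13 are pairwise coprime; by CRT there is a unique solution modulo M = 8 · 11 · 13 = 1144.
Solve pairwise, accumulating the modulus:
  Start with x ≡ 5 (mod 8).
  Combine with x ≡ 10 (mod 11): since gcd(8, 11) = 1, we get a unique residue mod 88.
    Write x = 5 + 8·t and substitute into x ≡ 10 (mod 11): 8·t ≡ 10 − 5 = 5 (mod 11).
    The inverse of 8 mod 11 is 7 (since 8·7 = 56 = 5·11 + 1), so t ≡ 7·5 = 35 ≡ 2 (mod 11).
    Then x = 5 + 8·2 = 21, valid modulo lcm(8, 11) = 88: x ≡ 21 (mod 88).
  Combine with x ≡ 1 (mod 13): since gcd(88, 13) = 1, we get a unique residue mod 1144.
    Write x = 21 + 88·t and substitute into x ≡ 1 (mod 13): 88·t ≡ 1 − 21 = -20 (mod 13).
    Reduce coefficients mod 13: 10·t ≡ 6 (mod 13).
    The inverse of 10 mod 13 is 4 (since 10·4 = 40 = 3·13 + 1), so t ≡ 4·6 = 24 ≡ 11 (mod 13).
    Then x = 21 + 88·11 = 989, valid modulo lcm(88, 13) = 1144: x ≡ 989 (mod 1144).
Verify: 989 mod 8 = 5 ✓, 989 mod 11 = 10 ✓, 989 mod 13 = 1 ✓.

x ≡ 989 (mod 1144).


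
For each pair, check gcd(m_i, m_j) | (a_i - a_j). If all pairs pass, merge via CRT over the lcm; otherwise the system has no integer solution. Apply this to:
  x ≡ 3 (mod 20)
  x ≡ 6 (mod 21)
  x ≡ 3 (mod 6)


Moduli 20, 21, 6 are not pairwise coprime, so CRT works modulo lcm(m_i) when all pairwise compatibility conditions hold.
Pairwise compatibility: gcd(m_i, m_j) must divide a_i - a_j for every pair.
Merge one congruence at a time:
  Start: x ≡ 3 (mod 20).
  Combine with x ≡ 6 (mod 21): gcd(20, 21) = 1; 6 - 3 = 3, which IS divisible by 1, so compatible.
    Write x = 3 + 20·t and substitute into x ≡ 6 (mod 21): 20·t ≡ 6 − 3 = 3 (mod 21).
    The inverse of 20 mod 21 is 20 (since 20·20 = 400 = 19·21 + 1), so t ≡ 20·3 = 60 ≡ 18 (mod 21).
    Then x = 3 + 20·18 = 363, valid modulo lcm(20, 21) = 420: x ≡ 363 (mod 420).
  Combine with x ≡ 3 (mod 6): gcd(420, 6) = 6; 3 - 363 = -360, which IS divisible by 6, so compatible.
    Write x = 363 + 420·t and substitute into x ≡ 3 (mod 6): 420·t ≡ 3 − 363 = -360 (mod 6).
    Divide the congruence (and modulus) by g = 6: 70·t ≡ -60 (mod 1).
    Modulo 1 every t works; take t = 0.
    Then x = 363 + 420·0 = 363, valid modulo lcm(420, 6) = 420: x ≡ 363 (mod 420).
Verify: 363 mod 20 = 3, 363 mod 21 = 6, 363 mod 6 = 3.

x ≡ 363 (mod 420).


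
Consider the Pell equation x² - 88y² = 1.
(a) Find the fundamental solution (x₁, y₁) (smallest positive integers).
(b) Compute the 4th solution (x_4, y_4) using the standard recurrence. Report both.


Step 1: Find the fundamental solution (x₁, y₁) of x² - 88y² = 1.
  Expand √88 as a continued fraction. a₀ = ⌊√88⌋ = 9; iterate m_{k+1} = d_k·a_k − m_k, d_{k+1} = (88 − m_{k+1}²)/d_k, a_{k+1} = ⌊(a₀ + m_{k+1})/d_{k+1}⌋ (starting m₀ = 0, d₀ = 1), with convergents p_k = a_k·p_{k-1} + p_{k-2}, q_k = a_k·q_{k-1} + q_{k-2} (p₋₁ = 1, q₋₁ = 0):
  k = 0: a₀ = 9; p₀/q₀ = 9/1; p₀² − 88·q₀² = 81 − 88 = -7.
  k = 1: m = 9, d = 7, a = ⌊(9 + 9)/7⌋ = 2; p/q = (2·9 + 1)/(2·1 + 0) = 19/2; p² − 88·q² = 361 − 352 = 9.
  k = 2: m = 5, d = 9, a = ⌊(9 + 5)/9⌋ = 1; p/q = (1·19 + 9)/(1·2 + 1) = 28/3; p² − 88·q² = 784 − 792 = -8.
  k = 3: m = 4, d = 8, a = ⌊(9 + 4)/8⌋ = 1; p/q = (1·28 + 19)/(1·3 + 2) = 47/5; p² − 88·q² = 2209 − 2200 = 9.
  k = 4: m = 4, d = 9, a = ⌊(9 + 4)/9⌋ = 1; p/q = (1·47 + 28)/(1·5 + 3) = 75/8; p² − 88·q² = 5625 − 5632 = -7.
  k = 5: m = 5, d = 7, a = ⌊(9 + 5)/7⌋ = 2; p/q = (2·75 + 47)/(2·8 + 5) = 197/21; p² − 88·q² = 38809 − 38808 = 1.
  The first convergent with p² − 88·q² = 1 gives the fundamental solution (x₁, y₁) = (197, 21).
Step 2: Apply the recurrence (x_{n+1}, y_{n+1}) = (x₁x_n + 88y₁y_n, x₁y_n + y₁x_n) repeatedly.
  From (x_1, y_1) = (197, 21): x_2 = 197·197 + 88·21·21 = 77617; y_2 = 197·21 + 21·197 = 8274.
  From (x_2, y_2) = (77617, 8274): x_3 = 197·77617 + 88·21·8274 = 30580901; y_3 = 197·8274 + 21·77617 = 3259935.
  From (x_3, y_3) = (30580901, 3259935): x_4 = 197·30580901 + 88·21·3259935 = 12048797377; y_4 = 197·3259935 + 21·30580901 = 1284406116.
Step 3: Verify x_4² - 88·y_4² = 145173518232002080129 - 145173518232002080128 = 1 (should be 1). ✓

(x_1, y_1) = (197, 21); (x_4, y_4) = (12048797377, 1284406116).


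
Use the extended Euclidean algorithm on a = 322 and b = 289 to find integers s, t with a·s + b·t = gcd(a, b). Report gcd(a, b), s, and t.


Euclidean algorithm on (322, 289) — divide until remainder is 0:
  322 = 1 · 289 + 33
  289 = 8 · 33 + 25
  33 = 1 · 25 + 8
  25 = 3 · 8 + 1
  8 = 8 · 1 + 0
gcd(322, 289) = 1.
Track Bezout coefficients alongside the remainders: start with r₀ = 322 = a·1 + b·0 (s = 1, t = 0) and r₁ = 289 = a·0 + b·1 (s = 0, t = 1); each new remainder r_{k+1} = r_{k-1} − q_k·r_k inherits s_{k+1} = s_{k-1} − q_k·s_k, t_{k+1} = t_{k-1} − q_k·t_k, so r_k = a·s_k + b·t_k at every step:
  q = 1: r = 33, s = 1 − 1·0 = 1, t = 0 − 1·1 = -1  (check: 322·1 + 289·(-1) = 33)
  q = 8: r = 25, s = 0 − 8·1 = -8, t = 1 − 8·(-1) = 9  (check: 322·(-8) + 289·9 = 25)
  q = 1: r = 8, s = 1 − 1·(-8) = 9, t = -1 − 1·9 = -10  (check: 322·9 + 289·(-10) = 8)
  q = 3: r = 1, s = -8 − 3·9 = -35, t = 9 − 3·(-10) = 39  (check: 322·(-35) + 289·39 = 1)
The row with r = 1 (the gcd) gives the Bezout coefficients s = -35, t = 39.
Result: 322 · (-35) + 289 · (39) = 1.

gcd(322, 289) = 1; s = -35, t = 39 (check: 322·(-35) + 289·39 = 1).


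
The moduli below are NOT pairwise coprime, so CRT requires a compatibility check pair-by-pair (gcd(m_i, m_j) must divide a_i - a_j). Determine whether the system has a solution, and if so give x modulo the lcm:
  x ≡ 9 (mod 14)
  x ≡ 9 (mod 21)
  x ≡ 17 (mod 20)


Moduli 14, 21, 20 are not pairwise coprime, so CRT works modulo lcm(m_i) when all pairwise compatibility conditions hold.
Pairwise compatibility: gcd(m_i, m_j) must divide a_i - a_j for every pair.
Merge one congruence at a time:
  Start: x ≡ 9 (mod 14).
  Combine with x ≡ 9 (mod 21): gcd(14, 21) = 7; 9 - 9 = 0, which IS divisible by 7, so compatible.
    Write x = 9 + 14·t and substitute into x ≡ 9 (mod 21): 14·t ≡ 9 − 9 = 0 (mod 21).
    Divide the congruence (and modulus) by g = 7: 2·t ≡ 0 (mod 3).
    The inverse of 2 mod 3 is 2 (since 2·2 = 4 = 1·3 + 1), so t ≡ 2·0 = 0 ≡ 0 (mod 3).
    Then x = 9 + 14·0 = 9, valid modulo lcm(14, 21) = 42: x ≡ 9 (mod 42).
  Combine with x ≡ 17 (mod 20): gcd(42, 20) = 2; 17 - 9 = 8, which IS divisible by 2, so compatible.
    Write x = 9 + 42·t and substitute into x ≡ 17 (mod 20): 42·t ≡ 17 − 9 = 8 (mod 20).
    Divide the congruence (and modulus) by g = 2: 21·t ≡ 4 (mod 10).
    Reduce coefficients mod 10: 1·t ≡ 4 (mod 10).
    So t ≡ 4 (mod 10).
    Then x = 9 + 42·4 = 177, valid modulo lcm(42, 20) = 420: x ≡ 177 (mod 420).
Verify: 177 mod 14 = 9, 177 mod 21 = 9, 177 mod 20 = 17.

x ≡ 177 (mod 420).


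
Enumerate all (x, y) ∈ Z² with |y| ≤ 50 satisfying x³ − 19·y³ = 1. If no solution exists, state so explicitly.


The equation is x³ - 19y³ = 1. For fixed y, x³ = 19·y³ + 1, so a solution requires the RHS to be a perfect cube.
Strategy: iterate y from -50 to 50, compute RHS = 19·y³ + 1, and check whether it is a (positive or negative) perfect cube.
Check small values of y:
  y = 0: RHS = 1 = (1)³ ⇒ x = 1 works.
  y = 1: RHS = 20 is not a perfect cube.
  y = -1: RHS = -18 is not a perfect cube.
  y = 2: RHS = 153 is not a perfect cube.
  y = -2: RHS = -151 is not a perfect cube.
  y = 3: RHS = 514 is not a perfect cube.
  y = -3: RHS = -512 = (-8)³ ⇒ x = -8 works.
Continuing the search up to |y| = 50 finds no further solutions beyond those listed.
Collected solutions: (1, 0), (-8, -3).

Solutions (with |y| ≤ 50): (1, 0), (-8, -3).


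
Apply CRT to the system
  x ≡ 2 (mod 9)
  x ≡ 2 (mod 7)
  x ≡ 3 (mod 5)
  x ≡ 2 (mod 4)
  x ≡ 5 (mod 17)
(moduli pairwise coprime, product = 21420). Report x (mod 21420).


Product of moduli M = 9 · 7 · 5 · 4 · 17 = 21420.
Merge one congruence at a time:
  Start: x ≡ 2 (mod 9).
  Combine with x ≡ 2 (mod 7); new modulus lcm = 63.
    Write x = 2 + 9·t and substitute into x ≡ 2 (mod 7): 9·t ≡ 2 − 2 = 0 (mod 7).
    Reduce coefficients mod 7: 2·t ≡ 0 (mod 7).
    The inverse of 2 mod 7 is 4 (since 2·4 = 8 = 1·7 + 1), so t ≡ 4·0 = 0 ≡ 0 (mod 7).
    Then x = 2 + 9·0 = 2, valid modulo lcm(9, 7) = 63: x ≡ 2 (mod 63).
  Combine with x ≡ 3 (mod 5); new modulus lcm = 315.
    Write x = 2 + 63·t and substitute into x ≡ 3 (mod 5): 63·t ≡ 3 − 2 = 1 (mod 5).
    Reduce coefficients mod 5: 3·t ≡ 1 (mod 5).
    The inverse of 3 mod 5 is 2 (since 3·2 = 6 = 1·5 + 1), so t ≡ 2·1 = 2 ≡ 2 (mod 5).
    Then x = 2 + 63·2 = 128, valid modulo lcm(63, 5) = 315: x ≡ 128 (mod 315).
  Combine with x ≡ 2 (mod 4); new modulus lcm = 1260.
    Write x = 128 + 315·t and substitute into x ≡ 2 (mod 4): 315·t ≡ 2 − 128 = -126 (mod 4).
    Reduce coefficients mod 4: 3·t ≡ 2 (mod 4).
    The inverse of 3 mod 4 is 3 (since 3·3 = 9 = 2·4 + 1), so t ≡ 3·2 = 6 ≡ 2 (mod 4).
    Then x = 128 + 315·2 = 758, valid modulo lcm(315, 4) = 1260: x ≡ 758 (mod 1260).
  Combine with x ≡ 5 (mod 17); new modulus lcm = 21420.
    Write x = 758 + 1260·t and substitute into x ≡ 5 (mod 17): 1260·t ≡ 5 − 758 = -753 (mod 17).
    Reduce coefficients mod 17: 2·t ≡ 12 (mod 17).
    The inverse of 2 mod 17 is 9 (since 2·9 = 18 = 1·17 + 1), so t ≡ 9·12 = 108 ≡ 6 (mod 17).
    Then x = 758 + 1260·6 = 8318, valid modulo lcm(1260, 17) = 21420: x ≡ 8318 (mod 21420).
Verify against each original: 8318 mod 9 = 2, 8318 mod 7 = 2, 8318 mod 5 = 3, 8318 mod 4 = 2, 8318 mod 17 = 5.

x ≡ 8318 (mod 21420).


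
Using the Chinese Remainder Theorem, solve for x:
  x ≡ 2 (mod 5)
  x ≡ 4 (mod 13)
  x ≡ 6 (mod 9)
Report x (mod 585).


Moduli 5, 13, 9 are pairwise coprime; by CRT there is a unique solution modulo M = 5 · 13 · 9 = 585.
Solve pairwise, accumulating the modulus:
  Start with x ≡ 2 (mod 5).
  Combine with x ≡ 4 (mod 13): since gcd(5, 13) = 1, we get a unique residue mod 65.
    Write x = 2 + 5·t and substitute into x ≡ 4 (mod 13): 5·t ≡ 4 − 2 = 2 (mod 13).
    The inverse of 5 mod 13 is 8 (since 5·8 = 40 = 3·13 + 1), so t ≡ 8·2 = 16 ≡ 3 (mod 13).
    Then x = 2 + 5·3 = 17, valid modulo lcm(5, 13) = 65: x ≡ 17 (mod 65).
  Combine with x ≡ 6 (mod 9): since gcd(65, 9) = 1, we get a unique residue mod 585.
    Write x = 17 + 65·t and substitute into x ≡ 6 (mod 9): 65·t ≡ 6 − 17 = -11 (mod 9).
    Reduce coefficients mod 9: 2·t ≡ 7 (mod 9).
    The inverse of 2 mod 9 is 5 (since 2·5 = 10 = 1·9 + 1), so t ≡ 5·7 = 35 ≡ 8 (mod 9).
    Then x = 17 + 65·8 = 537, valid modulo lcm(65, 9) = 585: x ≡ 537 (mod 585).
Verify: 537 mod 5 = 2 ✓, 537 mod 13 = 4 ✓, 537 mod 9 = 6 ✓.

x ≡ 537 (mod 585).


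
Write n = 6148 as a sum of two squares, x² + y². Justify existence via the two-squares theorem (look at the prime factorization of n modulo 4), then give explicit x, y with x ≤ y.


Step 1: Factor n = 6148 = 2^2 · 29 · 53.
Step 2: Check the mod-4 condition on each prime factor: 2 = 2 (special); 29 ≡ 1 (mod 4), exponent 1; 53 ≡ 1 (mod 4), exponent 1.
All primes ≡ 3 (mod 4) appear to even exponent (or don't appear), so by the two-squares theorem n IS expressible as a sum of two squares.
Step 3: Build a representation. Group n = k² · m with k = 2 and m = 29 · 53 = 1537 (a product of primes ≡ 1 (mod 4)); a representation of m scales to one of n via (k·x)² + (k·y)² = k²(x² + y²). Each prime p ≡ 1 (mod 4) is itself a sum of two squares; find a² by testing p − a² for a perfect square:
  29: 29 − 1² = 28, 29 − 2² = 25 = 5² ⇒ 29 = 2² + 5².
  53: 53 − 1² = 52, 53 − 2² = 49 = 7² ⇒ 53 = 2² + 7².
  Combine using the Brahmagupta–Fibonacci identity (a² + b²)(c² + d²) = (ac − bd)² + (ad + bc)² = (ac + bd)² + (ad − bc)²:
  29 · 53 = 1537: from (2² + 5²)(2² + 7²), take (2·2 − 5·7, 2·7 + 5·2) = (4 − 35, 14 + 10) = (-31, 24); dropping signs (only squares matter) gives (31, 24); check 31² + 24² = 961 + 576 = 1537 ✓.
  Scale by k = 2: (2·31, 2·24) = (62, 48).
Step 4: Order so x ≤ y and verify: 48² + 62² = 2304 + 3844 = 6148 = n. ✓

n = 6148 = 48² + 62² (one valid representation with x ≤ y).


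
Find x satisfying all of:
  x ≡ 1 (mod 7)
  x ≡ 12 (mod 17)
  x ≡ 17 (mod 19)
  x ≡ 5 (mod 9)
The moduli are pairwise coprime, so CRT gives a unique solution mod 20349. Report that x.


Product of moduli M = 7 · 17 · 19 · 9 = 20349.
Merge one congruence at a time:
  Start: x ≡ 1 (mod 7).
  Combine with x ≡ 12 (mod 17); new modulus lcm = 119.
    Write x = 1 + 7·t and substitute into x ≡ 12 (mod 17): 7·t ≡ 12 − 1 = 11 (mod 17).
    The inverse of 7 mod 17 is 5 (since 7·5 = 35 = 2·17 + 1), so t ≡ 5·11 = 55 ≡ 4 (mod 17).
    Then x = 1 + 7·4 = 29, valid modulo lcm(7, 17) = 119: x ≡ 29 (mod 119).
  Combine with x ≡ 17 (mod 19); new modulus lcm = 2261.
    Write x = 29 + 119·t and substitute into x ≡ 17 (mod 19): 119·t ≡ 17 − 29 = -12 (mod 19).
    Reduce coefficients mod 19: 5·t ≡ 7 (mod 19).
    The inverse of 5 mod 19 is 4 (since 5·4 = 20 = 1·19 + 1), so t ≡ 4·7 = 28 ≡ 9 (mod 19).
    Then x = 29 + 119·9 = 1100, valid modulo lcm(119, 19) = 2261: x ≡ 1100 (mod 2261).
  Combine with x ≡ 5 (mod 9); new modulus lcm = 20349.
    Write x = 1100 + 2261·t and substitute into x ≡ 5 (mod 9): 2261·t ≡ 5 − 1100 = -1095 (mod 9).
    Reduce coefficients mod 9: 2·t ≡ 3 (mod 9).
    The inverse of 2 mod 9 is 5 (since 2·5 = 10 = 1·9 + 1), so t ≡ 5·3 = 15 ≡ 6 (mod 9).
    Then x = 1100 + 2261·6 = 14666, valid modulo lcm(2261, 9) = 20349: x ≡ 14666 (mod 20349).
Verify against each original: 14666 mod 7 = 1, 14666 mod 17 = 12, 14666 mod 19 = 17, 14666 mod 9 = 5.

x ≡ 14666 (mod 20349).


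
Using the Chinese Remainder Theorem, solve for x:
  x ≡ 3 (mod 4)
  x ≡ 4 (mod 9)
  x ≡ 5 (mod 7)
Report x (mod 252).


Moduli 4, 9, 7 are pairwise coprime; by CRT there is a unique solution modulo M = 4 · 9 · 7 = 252.
Solve pairwise, accumulating the modulus:
  Start with x ≡ 3 (mod 4).
  Combine with x ≡ 4 (mod 9): since gcd(4, 9) = 1, we get a unique residue mod 36.
    Write x = 3 + 4·t and substitute into x ≡ 4 (mod 9): 4·t ≡ 4 − 3 = 1 (mod 9).
    The inverse of 4 mod 9 is 7 (since 4·7 = 28 = 3·9 + 1), so t ≡ 7·1 = 7 ≡ 7 (mod 9).
    Then x = 3 + 4·7 = 31, valid modulo lcm(4, 9) = 36: x ≡ 31 (mod 36).
  Combine with x ≡ 5 (mod 7): since gcd(36, 7) = 1, we get a unique residue mod 252.
    Write x = 31 + 36·t and substitute into x ≡ 5 (mod 7): 36·t ≡ 5 − 31 = -26 (mod 7).
    Reduce coefficients mod 7: 1·t ≡ 2 (mod 7).
    So t ≡ 2 (mod 7).
    Then x = 31 + 36·2 = 103, valid modulo lcm(36, 7) = 252: x ≡ 103 (mod 252).
Verify: 103 mod 4 = 3 ✓, 103 mod 9 = 4 ✓, 103 mod 7 = 5 ✓.

x ≡ 103 (mod 252).


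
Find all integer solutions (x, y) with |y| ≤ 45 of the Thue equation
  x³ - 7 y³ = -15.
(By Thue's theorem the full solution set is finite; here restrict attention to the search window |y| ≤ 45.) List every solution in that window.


The equation is x³ - 7y³ = -15. For fixed y, x³ = 7·y³ − 15, so a solution requires the RHS to be a perfect cube.
Strategy: iterate y from -45 to 45, compute RHS = 7·y³ − 15, and check whether it is a (positive or negative) perfect cube.
Check small values of y:
  y = 0: RHS = -15 is not a perfect cube.
  y = 1: RHS = -8 = (-2)³ ⇒ x = -2 works.
  y = -1: RHS = -22 is not a perfect cube.
  y = 2: RHS = 41 is not a perfect cube.
  y = -2: RHS = -71 is not a perfect cube.
  y = 3: RHS = 174 is not a perfect cube.
  y = -3: RHS = -204 is not a perfect cube.
Continuing, at y = -23: RHS = -85184 = (-44)³ ⇒ x = -44 works.
Searching the remaining y in |y| ≤ 45 finds no further solutions.
Collected solutions: (-2, 1), (-44, -23).

Solutions (with |y| ≤ 45): (-2, 1), (-44, -23).


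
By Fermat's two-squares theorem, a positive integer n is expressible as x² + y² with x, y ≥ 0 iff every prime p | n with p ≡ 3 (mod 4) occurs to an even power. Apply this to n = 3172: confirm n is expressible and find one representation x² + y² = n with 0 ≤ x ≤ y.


Step 1: Factor n = 3172 = 2^2 · 13 · 61.
Step 2: Check the mod-4 condition on each prime factor: 2 = 2 (special); 13 ≡ 1 (mod 4), exponent 1; 61 ≡ 1 (mod 4), exponent 1.
All primes ≡ 3 (mod 4) appear to even exponent (or don't appear), so by the two-squares theorem n IS expressible as a sum of two squares.
Step 3: Build a representation. Group n = k² · m with k = 2 and m = 13 · 61 = 793 (a product of primes ≡ 1 (mod 4)); a representation of m scales to one of n via (k·x)² + (k·y)² = k²(x² + y²). Each prime p ≡ 1 (mod 4) is itself a sum of two squares; find a² by testing p − a² for a perfect square:
  13: 13 − 1² = 12, 13 − 2² = 9 = 3² ⇒ 13 = 2² + 3².
  61: 61 − 1² = 60, 61 − 2² = 57, 61 − 3² = 52, 61 − 4² = 45, 61 − 5² = 36 = 6² ⇒ 61 = 5² + 6².
  Combine using the Brahmagupta–Fibonacci identity (a² + b²)(c² + d²) = (ac − bd)² + (ad + bc)² = (ac + bd)² + (ad − bc)²:
  13 · 61 = 793: from (2² + 3²)(5² + 6²), take (2·5 − 3·6, 2·6 + 3·5) = (10 − 18, 12 + 15) = (-8, 27); dropping signs (only squares matter) gives (8, 27); check 8² + 27² = 64 + 729 = 793 ✓.
  Scale by k = 2: (2·8, 2·27) = (16, 54).
Step 4: Order so x ≤ y and verify: 16² + 54² = 256 + 2916 = 3172 = n. ✓

n = 3172 = 16² + 54² (one valid representation with x ≤ y).


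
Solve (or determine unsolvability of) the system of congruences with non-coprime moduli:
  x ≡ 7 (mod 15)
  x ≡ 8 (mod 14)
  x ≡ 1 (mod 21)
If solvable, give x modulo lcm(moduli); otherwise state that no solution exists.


Moduli 15, 14, 21 are not pairwise coprime, so CRT works modulo lcm(m_i) when all pairwise compatibility conditions hold.
Pairwise compatibility: gcd(m_i, m_j) must divide a_i - a_j for every pair.
Merge one congruence at a time:
  Start: x ≡ 7 (mod 15).
  Combine with x ≡ 8 (mod 14): gcd(15, 14) = 1; 8 - 7 = 1, which IS divisible by 1, so compatible.
    Write x = 7 + 15·t and substitute into x ≡ 8 (mod 14): 15·t ≡ 8 − 7 = 1 (mod 14).
    Reduce coefficients mod 14: 1·t ≡ 1 (mod 14).
    So t ≡ 1 (mod 14).
    Then x = 7 + 15·1 = 22, valid modulo lcm(15, 14) = 210: x ≡ 22 (mod 210).
  Combine with x ≡ 1 (mod 21): gcd(210, 21) = 21; 1 - 22 = -21, which IS divisible by 21, so compatible.
    Write x = 22 + 210·t and substitute into x ≡ 1 (mod 21): 210·t ≡ 1 − 22 = -21 (mod 21).
    Divide the congruence (and modulus) by g = 21: 10·t ≡ -1 (mod 1).
    Modulo 1 every t works; take t = 0.
    Then x = 22 + 210·0 = 22, valid modulo lcm(210, 21) = 210: x ≡ 22 (mod 210).
Verify: 22 mod 15 = 7, 22 mod 14 = 8, 22 mod 21 = 1.

x ≡ 22 (mod 210).


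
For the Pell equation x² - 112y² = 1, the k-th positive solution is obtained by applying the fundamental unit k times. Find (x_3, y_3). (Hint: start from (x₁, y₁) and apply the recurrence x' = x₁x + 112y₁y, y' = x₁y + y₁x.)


Step 1: Find the fundamental solution (x₁, y₁) of x² - 112y² = 1.
  Expand √112 as a continued fraction. a₀ = ⌊√112⌋ = 10; iterate m_{k+1} = d_k·a_k − m_k, d_{k+1} = (112 − m_{k+1}²)/d_k, a_{k+1} = ⌊(a₀ + m_{k+1})/d_{k+1}⌋ (starting m₀ = 0, d₀ = 1), with convergents p_k = a_k·p_{k-1} + p_{k-2}, q_k = a_k·q_{k-1} + q_{k-2} (p₋₁ = 1, q₋₁ = 0):
  k = 0: a₀ = 10; p₀/q₀ = 10/1; p₀² − 112·q₀² = 100 − 112 = -12.
  k = 1: m = 10, d = 12, a = ⌊(10 + 10)/12⌋ = 1; p/q = (1·10 + 1)/(1·1 + 0) = 11/1; p² − 112·q² = 121 − 112 = 9.
  k = 2: m = 2, d = 9, a = ⌊(10 + 2)/9⌋ = 1; p/q = (1·11 + 10)/(1·1 + 1) = 21/2; p² − 112·q² = 441 − 448 = -7.
  k = 3: m = 7, d = 7, a = ⌊(10 + 7)/7⌋ = 2; p/q = (2·21 + 11)/(2·2 + 1) = 53/5; p² − 112·q² = 2809 − 2800 = 9.
  k = 4: m = 7, d = 9, a = ⌊(10 + 7)/9⌋ = 1; p/q = (1·53 + 21)/(1·5 + 2) = 74/7; p² − 112·q² = 5476 − 5488 = -12.
  k = 5: m = 2, d = 12, a = ⌊(10 + 2)/12⌋ = 1; p/q = (1·74 + 53)/(1·7 + 5) = 127/12; p² − 112·q² = 16129 − 16128 = 1.
  The first convergent with p² − 112·q² = 1 gives the fundamental solution (x₁, y₁) = (127, 12).
Step 2: Apply the recurrence (x_{n+1}, y_{n+1}) = (x₁x_n + 112y₁y_n, x₁y_n + y₁x_n) repeatedly.
  From (x_1, y_1) = (127, 12): x_2 = 127·127 + 112·12·12 = 32257; y_2 = 127·12 + 12·127 = 3048.
  From (x_2, y_2) = (32257, 3048): x_3 = 127·32257 + 112·12·3048 = 8193151; y_3 = 127·3048 + 12·32257 = 774180.
Step 3: Verify x_3² - 112·y_3² = 67127723308801 - 67127723308800 = 1 (should be 1). ✓

(x_1, y_1) = (127, 12); (x_3, y_3) = (8193151, 774180).


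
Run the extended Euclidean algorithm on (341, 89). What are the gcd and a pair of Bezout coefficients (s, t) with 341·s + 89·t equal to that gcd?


Euclidean algorithm on (341, 89) — divide until remainder is 0:
  341 = 3 · 89 + 74
  89 = 1 · 74 + 15
  74 = 4 · 15 + 14
  15 = 1 · 14 + 1
  14 = 14 · 1 + 0
gcd(341, 89) = 1.
Track Bezout coefficients alongside the remainders: start with r₀ = 341 = a·1 + b·0 (s = 1, t = 0) and r₁ = 89 = a·0 + b·1 (s = 0, t = 1); each new remainder r_{k+1} = r_{k-1} − q_k·r_k inherits s_{k+1} = s_{k-1} − q_k·s_k, t_{k+1} = t_{k-1} − q_k·t_k, so r_k = a·s_k + b·t_k at every step:
  q = 3: r = 74, s = 1 − 3·0 = 1, t = 0 − 3·1 = -3  (check: 341·1 + 89·(-3) = 74)
  q = 1: r = 15, s = 0 − 1·1 = -1, t = 1 − 1·(-3) = 4  (check: 341·(-1) + 89·4 = 15)
  q = 4: r = 14, s = 1 − 4·(-1) = 5, t = -3 − 4·4 = -19  (check: 341·5 + 89·(-19) = 14)
  q = 1: r = 1, s = -1 − 1·5 = -6, t = 4 − 1·(-19) = 23  (check: 341·(-6) + 89·23 = 1)
The row with r = 1 (the gcd) gives the Bezout coefficients s = -6, t = 23.
Result: 341 · (-6) + 89 · (23) = 1.

gcd(341, 89) = 1; s = -6, t = 23 (check: 341·(-6) + 89·23 = 1).


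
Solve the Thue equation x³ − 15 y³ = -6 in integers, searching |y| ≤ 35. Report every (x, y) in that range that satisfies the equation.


The equation is x³ - 15y³ = -6. For fixed y, x³ = 15·y³ − 6, so a solution requires the RHS to be a perfect cube.
Strategy: iterate y from -35 to 35, compute RHS = 15·y³ − 6, and check whether it is a (positive or negative) perfect cube.
Check small values of y:
  y = 0: RHS = -6 is not a perfect cube.
  y = 1: RHS = 9 is not a perfect cube.
  y = -1: RHS = -21 is not a perfect cube.
  y = 2: RHS = 114 is not a perfect cube.
  y = -2: RHS = -126 is not a perfect cube.
  y = 3: RHS = 399 is not a perfect cube.
  y = -3: RHS = -411 is not a perfect cube.
Continuing the search up to |y| = 35 finds no solutions either.
No (x, y) in the scanned range satisfies the equation.

No integer solutions with |y| ≤ 35.
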